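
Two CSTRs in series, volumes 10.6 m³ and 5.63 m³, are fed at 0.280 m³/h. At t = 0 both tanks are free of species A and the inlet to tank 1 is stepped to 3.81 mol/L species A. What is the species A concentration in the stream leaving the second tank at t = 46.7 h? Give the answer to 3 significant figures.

1.87 mol/L

Each tank obeys Vᵢ dCᵢ/dt = Q(Cᵢ₋₁ − Cᵢ), so τᵢ = Vᵢ/Q.
τ₁ = 10.6/0.280 = 37.857 h; τ₂ = 5.63/0.280 = 20.107 h.
Solving the cascade with C₁(0)=C₂(0)=0 gives C₂(t) = C_in[1 − (τ₁ e^(−t/τ₁) − τ₂ e^(−t/τ₂))/(τ₁ − τ₂)].
At t = 46.7: e^(−t/τ₁) = 0.29125, e^(−t/τ₂) = 0.098023.
C₂ = 3.81·[1 − (37.857·0.29125 − 20.107·0.098023)/(17.750)] = 3.81·0.48987 = 1.8664 mol/L.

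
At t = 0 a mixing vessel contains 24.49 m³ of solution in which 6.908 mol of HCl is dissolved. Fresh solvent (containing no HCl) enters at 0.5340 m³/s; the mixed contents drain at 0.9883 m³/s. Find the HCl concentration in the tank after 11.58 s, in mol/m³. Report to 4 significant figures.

0.2123 mol/m³

Total volume: dV/dt = Q_in − Q_out = -0.454300 m³/s, so V(t) = 24.49 − 0.454300 t and V(11.58) = 19.2292 m³.
Species balance (pure solvent in): dm/dt = −Q_out · m/V(t).
dm/m = −Q_out dt/(V₀ − 0.454300 t); integrating gives ln(m/m₀) = −(Q_out/(Q_in−Q_out)) ln(V/V₀).
m = m₀ (V₀/V)^(Q_out/(Q_in−Q_out)) = 6.908 × (24.49/19.2292)^(-2.17543) = 4.08199 mol.
C = m/V = 4.08199/19.2292 = 0.212281 mol/m³.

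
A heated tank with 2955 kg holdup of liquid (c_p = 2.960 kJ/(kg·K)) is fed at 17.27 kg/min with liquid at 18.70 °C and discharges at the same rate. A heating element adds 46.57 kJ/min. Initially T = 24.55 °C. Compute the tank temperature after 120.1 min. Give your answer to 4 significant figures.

Energy balance: M c_p dT/dt = ṁ c_p (T_in − T) + 46.57.
τ = M/ṁ = 171.106 min; T_ss = T_in + Q̇/(ṁ c_p) = 18.70 + 46.57/(17.27·2.960) = 19.6110 °C.
Solution: T(t) = T_ss + (T₀ − T_ss) e^(−t/τ).
T(120.1) = 19.6110 + (4.93899)·e^(−120.1/171.106) = 19.6110 + (4.93899)·0.495641 = 22.0590 °C.

22.06 °C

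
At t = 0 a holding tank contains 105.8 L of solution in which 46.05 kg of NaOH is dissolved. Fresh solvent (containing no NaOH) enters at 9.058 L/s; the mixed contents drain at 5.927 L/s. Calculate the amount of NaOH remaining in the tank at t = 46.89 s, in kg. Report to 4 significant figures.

Total volume: dV/dt = Q_in − Q_out = 3.13100 L/s, so V(t) = 105.8 + 3.13100 t and V(46.89) = 252.613 L.
Solute balance: dm/dt = 0 − Q_out C = −Q_out m/V(t).
dm/m = −Q_out dt/(V₀ + 3.13100 t); integrating gives ln(m/m₀) = −(Q_out/(Q_in−Q_out)) ln(V/V₀).
m = m₀ (V₀/V)^(Q_out/(Q_in−Q_out)) = 46.05 × (105.8/252.613)^(1.89301) = 8.86608 kg.

8.866 kg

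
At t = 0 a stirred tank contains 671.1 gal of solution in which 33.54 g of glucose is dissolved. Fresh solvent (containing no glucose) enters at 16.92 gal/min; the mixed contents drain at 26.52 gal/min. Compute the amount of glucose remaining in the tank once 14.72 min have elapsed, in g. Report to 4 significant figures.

17.45 g

Total volume: dV/dt = Q_in − Q_out = -9.60000 gal/min, so V(t) = 671.1 − 9.60000 t and V(14.72) = 529.788 gal.
Solute balance: dm/dt = 0 − Q_out C = −Q_out m/V(t).
dm/m = −Q_out dt/(V₀ − 9.60000 t); integrating gives ln(m/m₀) = −(Q_out/(Q_in−Q_out)) ln(V/V₀).
m = m₀ (V₀/V)^(Q_out/(Q_in−Q_out)) = 33.54 × (671.1/529.788)^(-2.76250) = 17.4540 g.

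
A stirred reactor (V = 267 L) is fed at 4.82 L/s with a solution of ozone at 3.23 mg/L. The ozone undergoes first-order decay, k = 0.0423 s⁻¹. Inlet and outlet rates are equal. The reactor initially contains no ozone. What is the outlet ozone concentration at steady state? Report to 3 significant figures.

Species balance: V dC/dt = Q C_in − Q C − k V C.
At steady state: 0 = Q C_in − (Q + kV) C_ss, so C_ss = Q C_in/(Q + kV).
C_ss = 4.82·3.23/(4.82 + 0.0423·267) = 15.569/16.114 = 0.96615 mg/L.

0.966 mg/L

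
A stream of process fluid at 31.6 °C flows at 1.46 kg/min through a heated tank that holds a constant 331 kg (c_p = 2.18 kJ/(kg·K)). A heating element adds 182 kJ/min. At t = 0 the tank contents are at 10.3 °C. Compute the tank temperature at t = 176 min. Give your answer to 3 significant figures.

First-law balance (no shaft work): M c_p dT/dt = ṁ c_p (T_in − T) + 182.
Rearrange: dT/dt = (T_ss − T)/τ with τ = M/ṁ = 226.71 min and T_ss = T_in + Q̇/(ṁ c_p) = 88.782 °C.
This is linear first-order; T(t) = T_ss + (T₀ − T_ss) e^(−t/τ).
T(176) = 88.782 + (-78.482)·e^(−176/226.71) = 88.782 + (-78.482)·0.46010 = 52.673 °C.

52.7 °C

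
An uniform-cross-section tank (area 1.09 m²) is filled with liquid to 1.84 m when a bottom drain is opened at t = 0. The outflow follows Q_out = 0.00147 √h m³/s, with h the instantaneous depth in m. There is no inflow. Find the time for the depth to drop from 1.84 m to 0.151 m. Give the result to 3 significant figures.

1440 s

A dh/dt = −Q_out = −0.00147 √h.
Separate and integrate: 2(√h − √h₀) = −(0.00147/A) t.
t = 2A(√h₀ − √h)/0.00147 = 2·1.09·(√1.84 − √0.151)/0.00147
  = 2.1800 × (1.3565 − 0.38859) / 0.00147 = 1435.4 s.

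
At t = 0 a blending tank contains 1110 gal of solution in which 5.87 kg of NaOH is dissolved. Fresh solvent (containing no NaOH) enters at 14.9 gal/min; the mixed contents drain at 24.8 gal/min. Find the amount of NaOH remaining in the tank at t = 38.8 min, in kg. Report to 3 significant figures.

2.03 kg

Total volume: dV/dt = Q_in − Q_out = -9.9000 gal/min, so V(t) = 1110 − 9.9000 t and V(38.8) = 725.88 gal.
No NaOH enters, so dm/dt = −Q_out · (m/V).
Separate: dm/m = −Q_out dt/V(t) ⇒ ln(m/m₀) = −(Q_out/(Q_in−Q_out)) ln(V/V₀).
m = m₀ (V₀/V)^(Q_out/(Q_in−Q_out)) = 5.87 × (1110/725.88)^(-2.5051) = 2.0256 kg.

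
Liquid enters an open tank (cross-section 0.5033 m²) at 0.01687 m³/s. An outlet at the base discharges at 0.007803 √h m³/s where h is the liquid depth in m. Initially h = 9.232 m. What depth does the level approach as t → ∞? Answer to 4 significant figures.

4.674 m

Accumulation of liquid (constant cross-section A): A dh/dt = Q_in − 0.007803 √h. At steady state dh/dt = 0:
Q_in = 0.007803 √h_ss ⇒ √h_ss = 0.01687/0.007803 = 2.16199.
h_ss = 2.16199² = 4.67420 m. (Since h₀ = 9.232 m > h_ss, the level will fall toward this value.)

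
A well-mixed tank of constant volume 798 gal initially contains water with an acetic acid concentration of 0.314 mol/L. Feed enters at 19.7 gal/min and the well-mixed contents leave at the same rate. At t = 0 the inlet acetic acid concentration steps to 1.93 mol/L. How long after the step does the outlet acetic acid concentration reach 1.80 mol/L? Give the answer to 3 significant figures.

102 min

Species balance: V dC/dt = Q(C_in − C) ⇒ τ = V/Q = 40.508 min.
C(t) = C_in + (C₀ − C_in) e^(−t/τ). Set C = 1.80 and solve for t:
e^(−t/τ) = (C − C_in)/(C₀ − C_in) = (1.80 − 1.93)/(0.314 − 1.93) = 0.080446
t = −τ ln(…) = 40.508 × 2.5202 = 102.09 min.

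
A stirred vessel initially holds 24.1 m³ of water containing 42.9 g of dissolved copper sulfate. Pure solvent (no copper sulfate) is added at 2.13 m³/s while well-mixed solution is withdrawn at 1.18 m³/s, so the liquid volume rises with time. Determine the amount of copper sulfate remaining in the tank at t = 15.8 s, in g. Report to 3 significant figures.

Let m(t) be the amount of copper sulfate. Volume: V(t) = V₀ + (Q_in − Q_out) t = 24.1 + 0.95000 t; V(15.8) = 39.110 m³.
Solute balance: dm/dt = 0 − Q_out C = −Q_out m/V(t).
Separate: dm/m = −Q_out dt/V(t) ⇒ ln(m/m₀) = −(Q_out/(Q_in−Q_out)) ln(V/V₀).
m = m₀ (V₀/V)^(Q_out/(Q_in−Q_out)) = 42.9 × (24.1/39.110)^(1.2421) = 23.511 g.

23.5 g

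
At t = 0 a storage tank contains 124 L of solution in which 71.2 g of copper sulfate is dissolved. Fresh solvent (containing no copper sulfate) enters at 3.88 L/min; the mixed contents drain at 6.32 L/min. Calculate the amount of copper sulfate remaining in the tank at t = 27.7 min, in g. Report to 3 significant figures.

Let m(t) be the amount of copper sulfate. Volume: V(t) = V₀ + (Q_in − Q_out) t = 124 − 2.4400 t; V(27.7) = 56.412 L.
No copper sulfate enters, so dm/dt = −Q_out · (m/V).
dm/m = −Q_out dt/(V₀ − 2.4400 t); integrating gives ln(m/m₀) = −(Q_out/(Q_in−Q_out)) ln(V/V₀).
m = m₀ (V₀/V)^(Q_out/(Q_in−Q_out)) = 71.2 × (124/56.412)^(-2.5902) = 9.2579 g.

9.26 g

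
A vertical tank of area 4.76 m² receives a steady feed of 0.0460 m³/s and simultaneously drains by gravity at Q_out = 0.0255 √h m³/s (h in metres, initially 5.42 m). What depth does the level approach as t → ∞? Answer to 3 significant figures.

3.25 m

A dh/dt = Q_in − 0.0255 √h. Steady state requires inflow = outflow:
Q_in = 0.0255 √h_ss ⇒ √h_ss = 0.0460/0.0255 = 1.8039.
h_ss = 1.8039² = 3.2541 m. (Since h₀ = 5.42 m > h_ss, the level will fall toward this value.)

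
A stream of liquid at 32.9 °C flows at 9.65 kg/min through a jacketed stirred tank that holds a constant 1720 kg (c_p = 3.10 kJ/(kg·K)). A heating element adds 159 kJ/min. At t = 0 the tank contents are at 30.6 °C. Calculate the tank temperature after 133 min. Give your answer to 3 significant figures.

34.6 °C

M c_p dT/dt = ṁ c_p (T_in − T) + Q̇.
Rearrange: dT/dt = (T_ss − T)/τ with τ = M/ṁ = 178.24 min and T_ss = T_in + Q̇/(ṁ c_p) = 38.215 °C.
T approaches T_ss exponentially: T(t) = T_ss + (T₀ − T_ss) e^(−t/τ).
T(133) = 38.215 + (-7.6151)·e^(−133/178.24) = 38.215 + (-7.6151)·0.47417 = 34.604 °C.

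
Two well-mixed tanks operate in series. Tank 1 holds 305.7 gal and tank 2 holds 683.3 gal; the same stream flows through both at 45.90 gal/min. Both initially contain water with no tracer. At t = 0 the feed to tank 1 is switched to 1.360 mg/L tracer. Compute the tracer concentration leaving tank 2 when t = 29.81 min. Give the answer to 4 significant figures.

1.040 mg/L

Each tank obeys Vᵢ dCᵢ/dt = Q(Cᵢ₋₁ − Cᵢ), so τᵢ = Vᵢ/Q.
τ₁ = 305.7/45.90 = 6.66013 min; τ₂ = 683.3/45.90 = 14.8867 min.
Tank 1: C₁ = C_in(1 − e^(−t/τ₁)). Tank 2 (τ₁ ≠ τ₂): C₂ = C_in[1 − (τ₁ e^(−t/τ₁) − τ₂ e^(−t/τ₂))/(τ₁ − τ₂)].
At t = 29.81: e^(−t/τ₁) = 0.0113801, e^(−t/τ₂) = 0.135003.
C₂ = 1.360·[1 − (6.66013·0.0113801 − 14.8867·0.135003)/(-8.22658)] = 1.360·0.764913 = 1.04028 mg/L.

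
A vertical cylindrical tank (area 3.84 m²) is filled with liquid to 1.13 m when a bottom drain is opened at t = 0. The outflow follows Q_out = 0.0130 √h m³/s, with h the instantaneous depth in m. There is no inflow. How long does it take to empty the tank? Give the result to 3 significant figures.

628 s

Unsteady balance on liquid volume: A dh/dt = −0.0130 √h.
This is separable: 2 d(√h)/dt = −0.0130/A, so √h = √h₀ − (0.0130/(2A)) t.
Set h = 0: 2√h₀ = (0.0130/A) t_empty ⇒ t_empty = 2A√h₀/0.0130.
t_empty = 2·3.84·√1.13/0.0130 = 7.6800·1.0630/0.0130 = 628.00 s.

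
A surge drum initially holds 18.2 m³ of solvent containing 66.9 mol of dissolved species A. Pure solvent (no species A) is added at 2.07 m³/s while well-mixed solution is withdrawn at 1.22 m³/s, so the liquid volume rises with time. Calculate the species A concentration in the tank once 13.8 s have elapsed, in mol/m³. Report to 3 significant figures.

1.09 mol/m³

Total volume: dV/dt = Q_in − Q_out = 0.85000 m³/s, so V(t) = 18.2 + 0.85000 t and V(13.8) = 29.930 m³.
Species balance (pure solvent in): dm/dt = −Q_out · m/V(t).
Separate: dm/m = −Q_out dt/V(t) ⇒ ln(m/m₀) = −(Q_out/(Q_in−Q_out)) ln(V/V₀).
m = m₀ (V₀/V)^(Q_out/(Q_in−Q_out)) = 66.9 × (18.2/29.930)^(1.4353) = 32.761 mol.
C = m/V = 32.761/29.930 = 1.0946 mol/m³.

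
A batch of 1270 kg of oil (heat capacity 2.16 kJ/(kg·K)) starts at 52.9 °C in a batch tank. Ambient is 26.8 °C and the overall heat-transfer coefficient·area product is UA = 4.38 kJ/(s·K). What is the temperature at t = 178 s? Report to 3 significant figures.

46.4 °C

Heat balance on the well-mixed liquid: M c_p dT/dt = −UA(T − T_amb).
dT/dt = (T_ss − T)/τ with T_ss = T_amb = 26.800 °C, τ = M c_p/UA = 1270·2.16/4.38 = 626.30 s.
This is linear first-order; T(t) = T_ss + (T₀ − T_ss) e^(−t/τ).
T(178) = 26.800 + (26.100)·0.75261 = 46.443 °C.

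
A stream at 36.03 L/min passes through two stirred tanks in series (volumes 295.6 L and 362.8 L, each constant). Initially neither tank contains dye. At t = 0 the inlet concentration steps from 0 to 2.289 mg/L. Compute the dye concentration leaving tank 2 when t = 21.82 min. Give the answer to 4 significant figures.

Each tank obeys Vᵢ dCᵢ/dt = Q(Cᵢ₋₁ − Cᵢ), so τᵢ = Vᵢ/Q.
τ₁ = 295.6/36.03 = 8.20427 min; τ₂ = 362.8/36.03 = 10.0694 min.
Tank 1: C₁ = C_in(1 − e^(−t/τ₁)). Tank 2 (τ₁ ≠ τ₂): C₂ = C_in[1 − (τ₁ e^(−t/τ₁) − τ₂ e^(−t/τ₂))/(τ₁ − τ₂)].
At t = 21.82: e^(−t/τ₁) = 0.0699770, e^(−t/τ₂) = 0.114525.
C₂ = 2.289·[1 − (8.20427·0.0699770 − 10.0694·0.114525)/(-1.86511)] = 2.289·0.689518 = 1.57831 mg/L.

1.578 mg/L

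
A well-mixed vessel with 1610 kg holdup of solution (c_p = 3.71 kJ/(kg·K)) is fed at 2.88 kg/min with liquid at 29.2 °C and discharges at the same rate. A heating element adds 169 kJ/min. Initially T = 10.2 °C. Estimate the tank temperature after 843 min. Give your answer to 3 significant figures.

M c_p dT/dt = ṁ c_p (T_in − T) + Q̇.
Rearrange: dT/dt = (T_ss − T)/τ with τ = M/ṁ = 559.03 min and T_ss = T_in + Q̇/(ṁ c_p) = 45.017 °C.
Integrating: T(t) = T_ss + (T₀ − T_ss) e^(−t/τ).
T(843) = 45.017 + (-34.817)·e^(−843/559.03) = 45.017 + (-34.817)·0.22136 = 37.310 °C.

37.3 °C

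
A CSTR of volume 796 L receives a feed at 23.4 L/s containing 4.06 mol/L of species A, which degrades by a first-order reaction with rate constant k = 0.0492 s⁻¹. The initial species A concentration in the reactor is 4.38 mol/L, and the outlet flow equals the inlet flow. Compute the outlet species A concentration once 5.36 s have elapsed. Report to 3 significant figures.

Species balance: V dC/dt = Q C_in − Q C − k V C.
This is linear with rate a = Q/V + k = 0.078597 s⁻¹.
C_ss = Q C_in/(Q + kV) = 1.5185 mol/L; C(t) = C_ss + (C₀ − C_ss) e^(−a t).
C(5.36) = 1.5185 + (2.8615)·e^(−0.078597·5.36) = 1.5185 + (2.8615)·0.65621 = 3.3962 mol/L.

3.40 mol/L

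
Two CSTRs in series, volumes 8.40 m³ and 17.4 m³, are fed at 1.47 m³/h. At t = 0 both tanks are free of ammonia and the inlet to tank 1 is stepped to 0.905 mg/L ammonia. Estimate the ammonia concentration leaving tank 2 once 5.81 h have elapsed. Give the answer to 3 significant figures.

Time constants: τᵢ = Vᵢ/Q for each well-mixed tank.
τ₁ = 8.40/1.47 = 5.7143 h; τ₂ = 17.4/1.47 = 11.837 h.
Solving the cascade with C₁(0)=C₂(0)=0 gives C₂(t) = C_in[1 − (τ₁ e^(−t/τ₁) − τ₂ e^(−t/τ₂))/(τ₁ − τ₂)].
At t = 5.81: e^(−t/τ₁) = 0.36177, e^(−t/τ₂) = 0.61211.
C₂ = 0.905·[1 − (5.7143·0.36177 − 11.837·0.61211)/(-6.1224)] = 0.905·0.15424 = 0.13959 mg/L.

0.140 mg/L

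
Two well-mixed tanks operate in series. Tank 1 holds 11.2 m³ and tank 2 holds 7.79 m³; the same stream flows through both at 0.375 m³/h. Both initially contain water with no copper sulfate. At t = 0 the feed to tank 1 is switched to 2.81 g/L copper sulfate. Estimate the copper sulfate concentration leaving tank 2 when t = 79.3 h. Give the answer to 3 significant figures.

2.30 g/L

Each tank obeys Vᵢ dCᵢ/dt = Q(Cᵢ₋₁ − Cᵢ), so τᵢ = Vᵢ/Q.
τ₁ = 11.2/0.375 = 29.867 h; τ₂ = 7.79/0.375 = 20.773 h.
Solving the cascade with C₁(0)=C₂(0)=0 gives C₂(t) = C_in[1 − (τ₁ e^(−t/τ₁) − τ₂ e^(−t/τ₂))/(τ₁ − τ₂)].
At t = 79.3: e^(−t/τ₁) = 0.070289, e^(−t/τ₂) = 0.021985.
C₂ = 2.81·[1 − (29.867·0.070289 − 20.773·0.021985)/(9.0933)] = 2.81·0.81936 = 2.3024 g/L.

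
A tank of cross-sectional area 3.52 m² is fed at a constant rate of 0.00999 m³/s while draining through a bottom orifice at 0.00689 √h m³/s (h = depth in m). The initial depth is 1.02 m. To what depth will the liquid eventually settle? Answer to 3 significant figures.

2.10 m

A dh/dt = Q_in − 0.00689 √h. Steady state requires inflow = outflow:
Q_in = 0.00689 √h_ss ⇒ √h_ss = 0.00999/0.00689 = 1.4499.
h_ss = 1.4499² = 2.1023 m. (Since h₀ = 1.02 m < h_ss, the level will rise toward this value.)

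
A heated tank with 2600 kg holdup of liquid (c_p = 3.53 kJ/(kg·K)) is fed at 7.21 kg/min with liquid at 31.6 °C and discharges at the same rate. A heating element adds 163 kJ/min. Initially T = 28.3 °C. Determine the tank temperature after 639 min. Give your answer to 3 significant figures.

36.4 °C

Heat balance on the well-mixed liquid: M c_p dT/dt = ṁ c_p (T_in − T) + 163.
τ = M/ṁ = 360.61 min; T_ss = T_in + Q̇/(ṁ c_p) = 31.6 + 163/(7.21·3.53) = 38.004 °C.
T approaches T_ss exponentially: T(t) = T_ss + (T₀ − T_ss) e^(−t/τ).
T(639) = 38.004 + (-9.7044)·e^(−639/360.61) = 38.004 + (-9.7044)·0.16999 = 36.355 °C.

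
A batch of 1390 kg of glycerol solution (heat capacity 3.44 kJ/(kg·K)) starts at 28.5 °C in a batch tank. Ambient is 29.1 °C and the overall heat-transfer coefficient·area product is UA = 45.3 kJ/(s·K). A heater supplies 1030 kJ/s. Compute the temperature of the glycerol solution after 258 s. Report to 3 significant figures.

49.8 °C

Unsteady energy balance on the tank contents: M c_p dT/dt = −UA(T − T_amb) + Q̇.
dT/dt = (T_ss − T)/τ with T_ss = T_amb + Q̇/UA = 29.1 + 1030/45.3 = 51.837 °C, τ = M c_p/UA = 1390·3.44/45.3 = 105.55 s.
This is linear first-order; T(t) = T_ss + (T₀ − T_ss) e^(−t/τ).
T(258) = 51.837 + (-23.337)·0.086792 = 49.812 °C.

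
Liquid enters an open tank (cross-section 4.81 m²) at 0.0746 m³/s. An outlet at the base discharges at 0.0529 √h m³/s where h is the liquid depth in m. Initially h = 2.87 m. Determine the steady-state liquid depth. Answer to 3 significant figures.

1.99 m

Level balance: A dh/dt = 0.0746 − 0.0529 √h. Setting dh/dt = 0:
Q_in = 0.0529 √h_ss ⇒ √h_ss = 0.0746/0.0529 = 1.4102.
h_ss = 1.4102² = 1.9887 m. (Since h₀ = 2.87 m > h_ss, the level will fall toward this value.)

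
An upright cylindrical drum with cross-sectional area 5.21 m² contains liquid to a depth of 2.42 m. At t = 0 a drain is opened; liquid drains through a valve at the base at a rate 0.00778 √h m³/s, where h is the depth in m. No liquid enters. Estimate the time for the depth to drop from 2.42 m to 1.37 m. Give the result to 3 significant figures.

516 s

A dh/dt = −Q_out = −0.00778 √h.
This is separable: 2 d(√h)/dt = −0.00778/A, so √h = √h₀ − (0.00778/(2A)) t.
t = 2A(√h₀ − √h)/0.00778 = 2·5.21·(√2.42 − √1.37)/0.00778
  = 10.420 × (1.5556 − 1.1705) / 0.00778 = 515.86 s.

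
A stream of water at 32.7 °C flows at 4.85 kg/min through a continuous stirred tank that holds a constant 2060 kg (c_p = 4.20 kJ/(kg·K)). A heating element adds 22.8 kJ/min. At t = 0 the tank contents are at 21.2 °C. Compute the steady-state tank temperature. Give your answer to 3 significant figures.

Unsteady energy balance on the tank contents: M c_p dT/dt = ṁ c_p (T_in − T) + 22.8.
At steady state dT/dt = 0 ⇒ T_ss = T_in + Q̇/(ṁ c_p) = 32.7 + 22.8/(4.85·4.20) = 33.819 °C.

33.8 °C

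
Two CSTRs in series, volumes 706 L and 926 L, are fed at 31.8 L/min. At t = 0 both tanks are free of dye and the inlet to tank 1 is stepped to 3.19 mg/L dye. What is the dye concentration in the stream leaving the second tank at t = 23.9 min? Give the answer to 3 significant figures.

0.769 mg/L

Time constants: τᵢ = Vᵢ/Q for each well-mixed tank.
τ₁ = 706/31.8 = 22.201 min; τ₂ = 926/31.8 = 29.119 min.
Tank 1: C₁ = C_in(1 − e^(−t/τ₁)). Tank 2 (τ₁ ≠ τ₂): C₂ = C_in[1 − (τ₁ e^(−t/τ₁) − τ₂ e^(−t/τ₂))/(τ₁ − τ₂)].
At t = 23.9: e^(−t/τ₁) = 0.34078, e^(−t/τ₂) = 0.44010.
C₂ = 3.19·[1 − (22.201·0.34078 − 29.119·0.44010)/(-6.9182)] = 3.19·0.24118 = 0.76937 mg/L.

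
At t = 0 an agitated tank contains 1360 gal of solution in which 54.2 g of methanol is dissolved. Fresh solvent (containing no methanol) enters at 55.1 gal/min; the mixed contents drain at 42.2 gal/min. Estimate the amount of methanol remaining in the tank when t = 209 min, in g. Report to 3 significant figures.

1.52 g

Let m(t) be the amount of methanol. Volume: V(t) = V₀ + (Q_in − Q_out) t = 1360 + 12.900 t; V(209) = 4056.1 gal.
Species balance (pure solvent in): dm/dt = −Q_out · m/V(t).
Separate: dm/m = −Q_out dt/V(t) ⇒ ln(m/m₀) = −(Q_out/(Q_in−Q_out)) ln(V/V₀).
m = m₀ (V₀/V)^(Q_out/(Q_in−Q_out)) = 54.2 × (1360/4056.1)^(3.2713) = 1.5189 g.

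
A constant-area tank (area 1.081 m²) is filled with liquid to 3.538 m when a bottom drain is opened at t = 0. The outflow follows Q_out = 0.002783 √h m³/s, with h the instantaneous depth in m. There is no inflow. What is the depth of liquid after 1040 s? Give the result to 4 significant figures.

0.2940 m

With no inflow, A dh/dt = −0.002783 √h.
This is separable: 2 d(√h)/dt = −0.002783/A, so √h = √h₀ − (0.002783/(2A)) t.
√h = √3.538 − 0.002783·1040/(2·1.081) = 1.88096 − 1.33872 = 0.542234.
h = 0.542234² = 0.294017 m.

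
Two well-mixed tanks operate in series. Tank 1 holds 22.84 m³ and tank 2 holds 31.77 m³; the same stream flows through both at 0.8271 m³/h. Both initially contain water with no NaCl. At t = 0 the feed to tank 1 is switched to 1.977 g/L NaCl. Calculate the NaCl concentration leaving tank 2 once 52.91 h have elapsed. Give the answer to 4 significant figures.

0.9473 g/L

Species balance on tank i: dCᵢ/dt = (Cᵢ₋₁ − Cᵢ)/τᵢ with τᵢ = Vᵢ/Q.
τ₁ = 22.84/0.8271 = 27.6146 h; τ₂ = 31.77/0.8271 = 38.4113 h.
Tank 1: C₁ = C_in(1 − e^(−t/τ₁)). Tank 2 (τ₁ ≠ τ₂): C₂ = C_in[1 − (τ₁ e^(−t/τ₁) − τ₂ e^(−t/τ₂))/(τ₁ − τ₂)].
At t = 52.91: e^(−t/τ₁) = 0.147192, e^(−t/τ₂) = 0.252219.
C₂ = 1.977·[1 − (27.6146·0.147192 − 38.4113·0.252219)/(-10.7968)] = 1.977·0.479157 = 0.947294 g/L.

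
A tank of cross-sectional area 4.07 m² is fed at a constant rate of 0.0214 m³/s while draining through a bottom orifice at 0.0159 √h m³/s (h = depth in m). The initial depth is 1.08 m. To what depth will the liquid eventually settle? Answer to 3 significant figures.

Level balance: A dh/dt = 0.0214 − 0.0159 √h. Setting dh/dt = 0:
Q_in = 0.0159 √h_ss ⇒ √h_ss = 0.0214/0.0159 = 1.3459.
h_ss = 1.3459² = 1.8115 m. (Since h₀ = 1.08 m < h_ss, the level will rise toward this value.)

1.81 m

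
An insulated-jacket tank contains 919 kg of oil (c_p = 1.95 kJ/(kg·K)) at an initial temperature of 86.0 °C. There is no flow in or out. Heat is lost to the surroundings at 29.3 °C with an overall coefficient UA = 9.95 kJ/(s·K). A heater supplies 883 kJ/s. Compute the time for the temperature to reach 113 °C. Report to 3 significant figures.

M c_p dT/dt = −UA(T − T_amb) + Q̇.
τ = M c_p/UA = 180.11 s; T_ss = T_amb + Q̇/UA = 29.3 + 883/9.95 = 118.04 °C.
T(t) = T_ss + (T₀ − T_ss)e^(−t/τ); set T = 113:
t = −τ ln[(T − T_ss)/(T₀ − T_ss)] = −180.11 · ln(0.15740) = 333.01 s.

333 s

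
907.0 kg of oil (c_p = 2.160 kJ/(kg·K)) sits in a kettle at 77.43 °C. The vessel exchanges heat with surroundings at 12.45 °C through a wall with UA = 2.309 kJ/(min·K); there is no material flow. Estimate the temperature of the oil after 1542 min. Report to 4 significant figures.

23.01 °C

Lumped-capacitance energy balance: M c_p dT/dt = UA(T_amb − T).
dT/dt = (T_ss − T)/τ with T_ss = T_amb = 12.4500 °C, τ = M c_p/UA = 907.0·2.160/2.309 = 848.471 min.
T approaches T_ss exponentially: T(t) = T_ss + (T₀ − T_ss) e^(−t/τ).
T(1542) = 12.4500 + (64.9800)·0.162450 = 23.0060 °C.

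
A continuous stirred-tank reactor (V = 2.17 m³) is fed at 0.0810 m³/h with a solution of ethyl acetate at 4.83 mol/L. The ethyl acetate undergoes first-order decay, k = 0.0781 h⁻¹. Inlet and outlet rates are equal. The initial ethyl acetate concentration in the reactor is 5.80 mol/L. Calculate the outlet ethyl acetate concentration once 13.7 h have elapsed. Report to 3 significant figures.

Species balance: V dC/dt = Q C_in − Q C − k V C.
dC/dt = (Q/V) C_in − (Q/V + k) C; effective rate a = Q/V + k = 0.037327 + 0.0781 = 0.11543 h⁻¹.
C_ss = Q C_in/(Q + kV) = 1.5619 mol/L; C(t) = C_ss + (C₀ − C_ss) e^(−a t).
C(13.7) = 1.5619 + (4.2381)·e^(−0.11543·13.7) = 1.5619 + (4.2381)·0.20570 = 2.4337 mol/L.

2.43 mol/L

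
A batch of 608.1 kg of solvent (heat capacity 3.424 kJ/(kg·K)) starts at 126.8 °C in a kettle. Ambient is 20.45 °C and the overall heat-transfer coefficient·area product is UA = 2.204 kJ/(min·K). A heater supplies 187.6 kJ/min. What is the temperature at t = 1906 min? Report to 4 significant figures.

M c_p dT/dt = −UA(T − T_amb) + Q̇.
dT/dt = (T_ss − T)/τ with T_ss = T_amb + Q̇/UA = 20.45 + 187.6/2.204 = 105.568 °C, τ = M c_p/UA = 608.1·3.424/2.204 = 944.707 min.
Integrating: T(t) = T_ss + (T₀ − T_ss) e^(−t/τ).
T(1906) = 105.568 + (21.2320)·0.132980 = 108.391 °C.

108.4 °C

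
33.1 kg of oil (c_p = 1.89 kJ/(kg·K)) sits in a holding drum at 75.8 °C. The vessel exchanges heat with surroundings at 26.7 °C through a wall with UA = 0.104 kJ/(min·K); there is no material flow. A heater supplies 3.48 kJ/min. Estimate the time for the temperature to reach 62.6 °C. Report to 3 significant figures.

M c_p dT/dt = −UA(T − T_amb) + Q̇.
τ = M c_p/UA = 601.53 min; T_ss = T_amb + Q̇/UA = 26.7 + 3.48/0.104 = 60.162 °C.
T(t) = T_ss + (T₀ − T_ss)e^(−t/τ); set T = 62.6:
t = −τ ln[(T − T_ss)/(T₀ − T_ss)] = −601.53 · ln(0.15593) = 1117.9 min.

1120 min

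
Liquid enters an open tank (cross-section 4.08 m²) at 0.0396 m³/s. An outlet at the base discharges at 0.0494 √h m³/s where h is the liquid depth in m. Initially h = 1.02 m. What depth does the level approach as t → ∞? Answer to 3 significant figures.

A dh/dt = Q_in − 0.0494 √h. Steady state requires inflow = outflow:
Q_in = 0.0494 √h_ss ⇒ √h_ss = 0.0396/0.0494 = 0.80162.
h_ss = 0.80162² = 0.64259 m. (Since h₀ = 1.02 m > h_ss, the level will fall toward this value.)

0.643 m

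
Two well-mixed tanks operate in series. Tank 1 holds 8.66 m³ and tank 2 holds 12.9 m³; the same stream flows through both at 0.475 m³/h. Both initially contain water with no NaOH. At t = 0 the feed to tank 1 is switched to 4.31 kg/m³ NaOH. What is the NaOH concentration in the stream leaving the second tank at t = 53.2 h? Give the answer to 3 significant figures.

Each tank obeys Vᵢ dCᵢ/dt = Q(Cᵢ₋₁ − Cᵢ), so τᵢ = Vᵢ/Q.
τ₁ = 8.66/0.475 = 18.232 h; τ₂ = 12.9/0.475 = 27.158 h.
Solving the cascade with C₁(0)=C₂(0)=0 gives C₂(t) = C_in[1 − (τ₁ e^(−t/τ₁) − τ₂ e^(−t/τ₂))/(τ₁ − τ₂)].
At t = 53.2: e^(−t/τ₁) = 0.054041, e^(−t/τ₂) = 0.14101.
C₂ = 4.31·[1 − (18.232·0.054041 − 27.158·0.14101)/(-8.9263)] = 4.31·0.68136 = 2.9366 kg/m³.

2.94 kg/m³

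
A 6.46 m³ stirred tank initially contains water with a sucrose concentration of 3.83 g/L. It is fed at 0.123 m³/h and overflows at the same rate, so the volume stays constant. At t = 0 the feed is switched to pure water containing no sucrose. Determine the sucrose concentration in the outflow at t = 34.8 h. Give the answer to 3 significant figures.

1.97 g/L

Transient balance on the dissolved component: V dC/dt = Q(C_in − C).
Rewrite as dC/dt + C/τ = C_in/τ, τ = V/Q = 52.520 h.
Integrating: C(t) = C_in + (C₀ − C_in) e^(−t/τ).
C(34.8) = 0 + (3.83 − 0)·e^(−34.8/52.520) = 0 + (3.8300)·0.51551 = 1.9744 g/L.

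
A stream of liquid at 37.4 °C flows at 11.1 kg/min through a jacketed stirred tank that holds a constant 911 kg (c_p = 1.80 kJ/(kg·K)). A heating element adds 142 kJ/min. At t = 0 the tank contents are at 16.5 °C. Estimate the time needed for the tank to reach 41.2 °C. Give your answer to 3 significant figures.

M c_p dT/dt = ṁ c_p (T_in − T) + Q̇.
τ = M/ṁ = 82.072 min; T_ss = T_in + Q̇/(ṁ c_p) = 44.507 °C.
T(t) = T_ss + (T₀ − T_ss) e^(−t/τ). Set T = 41.2:
e^(−t/τ) = (41.2 − 44.507)/(16.5 − 44.507) = 0.11808
t = −82.072 · ln(0.11808) = 175.34 min.

175 min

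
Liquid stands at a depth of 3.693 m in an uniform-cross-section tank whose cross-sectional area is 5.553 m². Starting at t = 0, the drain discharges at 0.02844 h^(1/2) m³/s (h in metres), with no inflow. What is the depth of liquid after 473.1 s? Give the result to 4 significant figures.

With no inflow, A dh/dt = −0.02844 √h.
∫ h^(−1/2) dh = −(0.02844/A) ∫ dt, giving 2√h = 2√h₀ − (0.02844/A) t.
√h = √3.693 − 0.02844·473.1/(2·5.553) = 1.92172 − 1.21150 = 0.710214.
h = 0.710214² = 0.504404 m.

0.5044 m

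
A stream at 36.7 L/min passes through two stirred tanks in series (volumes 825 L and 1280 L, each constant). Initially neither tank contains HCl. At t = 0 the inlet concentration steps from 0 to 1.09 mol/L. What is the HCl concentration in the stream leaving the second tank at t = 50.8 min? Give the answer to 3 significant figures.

0.582 mol/L

Time constants: τᵢ = Vᵢ/Q for each well-mixed tank.
τ₁ = 825/36.7 = 22.480 min; τ₂ = 1280/36.7 = 34.877 min.
Tank 1: C₁ = C_in(1 − e^(−t/τ₁)). Tank 2 (τ₁ ≠ τ₂): C₂ = C_in[1 − (τ₁ e^(−t/τ₁) − τ₂ e^(−t/τ₂))/(τ₁ − τ₂)].
At t = 50.8: e^(−t/τ₁) = 0.10437, e^(−t/τ₂) = 0.23304.
C₂ = 1.09·[1 − (22.480·0.10437 − 34.877·0.23304)/(-12.398)] = 1.09·0.53364 = 0.58167 mol/L.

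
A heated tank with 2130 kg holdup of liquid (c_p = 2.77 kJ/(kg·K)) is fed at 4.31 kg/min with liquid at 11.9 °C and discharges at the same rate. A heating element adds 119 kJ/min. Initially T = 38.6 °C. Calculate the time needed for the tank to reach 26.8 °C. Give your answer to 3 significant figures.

Unsteady energy balance on the tank contents: M c_p dT/dt = ṁ c_p (T_in − T) + 119.
τ = M/ṁ = 494.20 min; T_ss = T_in + Q̇/(ṁ c_p) = 21.868 °C.
T(t) = T_ss + (T₀ − T_ss) e^(−t/τ). Set T = 26.8:
e^(−t/τ) = (26.8 − 21.868)/(38.6 − 21.868) = 0.29478
t = −494.20 · ln(0.29478) = 603.67 min.

604 min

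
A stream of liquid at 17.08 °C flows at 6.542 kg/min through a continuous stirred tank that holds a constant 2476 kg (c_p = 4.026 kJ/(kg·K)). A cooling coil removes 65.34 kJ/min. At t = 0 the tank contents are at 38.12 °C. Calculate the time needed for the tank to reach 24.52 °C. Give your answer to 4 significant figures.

M c_p dT/dt = ṁ c_p (T_in − T) − Q̇.
τ = M/ṁ = 378.478 min; T_ss = T_in − Q̇/(ṁ c_p) = 14.5992 °C.
T(t) = T_ss + (T₀ − T_ss) e^(−t/τ). Set T = 24.52:
e^(−t/τ) = (24.52 − 14.5992)/(38.12 − 14.5992) = 0.421789
t = −378.478 · ln(0.421789) = 326.721 min.

326.7 min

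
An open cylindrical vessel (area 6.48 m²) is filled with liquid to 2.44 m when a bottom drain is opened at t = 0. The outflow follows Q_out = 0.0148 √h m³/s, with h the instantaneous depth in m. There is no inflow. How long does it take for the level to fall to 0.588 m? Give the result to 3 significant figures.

With no inflow, A dh/dt = −0.0148 √h.
Separate and integrate: 2(√h − √h₀) = −(0.0148/A) t.
t = 2A(√h₀ − √h)/0.0148 = 2·6.48·(√2.44 − √0.588)/0.0148
  = 12.960 × (1.5620 − 0.76681) / 0.0148 = 696.37 s.

696 s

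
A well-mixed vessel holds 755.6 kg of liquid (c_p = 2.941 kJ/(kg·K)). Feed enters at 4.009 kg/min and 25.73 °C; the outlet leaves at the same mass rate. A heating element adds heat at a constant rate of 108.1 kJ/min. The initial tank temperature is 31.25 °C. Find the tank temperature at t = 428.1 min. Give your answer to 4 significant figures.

First-law balance (no shaft work): M c_p dT/dt = ṁ c_p (T_in − T) + 108.1.
τ = M/ṁ = 188.476 min; T_ss = T_in + Q̇/(ṁ c_p) = 25.73 + 108.1/(4.009·2.941) = 34.8984 °C.
This is linear first-order; T(t) = T_ss + (T₀ − T_ss) e^(−t/τ).
T(428.1) = 34.8984 + (-3.64842)·e^(−428.1/188.476) = 34.8984 + (-3.64842)·0.103170 = 34.5220 °C.

34.52 °C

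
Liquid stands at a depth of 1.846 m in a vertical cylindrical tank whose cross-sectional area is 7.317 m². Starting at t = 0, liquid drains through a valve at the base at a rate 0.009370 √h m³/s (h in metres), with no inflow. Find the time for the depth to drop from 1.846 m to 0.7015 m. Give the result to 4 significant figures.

Unsteady balance on liquid volume: A dh/dt = −0.009370 √h.
This is separable: 2 d(√h)/dt = −0.009370/A, so √h = √h₀ − (0.009370/(2A)) t.
t = 2A(√h₀ − √h)/0.009370 = 2·7.317·(√1.846 − √0.7015)/0.009370
  = 14.6340 × (1.35868 − 0.837556) / 0.009370 = 813.881 s.

813.9 s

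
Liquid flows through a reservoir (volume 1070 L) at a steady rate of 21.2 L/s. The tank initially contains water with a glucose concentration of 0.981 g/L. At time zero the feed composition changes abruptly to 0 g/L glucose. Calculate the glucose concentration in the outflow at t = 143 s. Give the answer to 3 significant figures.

Mass balance on the solute (V constant): V dC/dt = Q(C_in − C).
So dC/dt = (C_in − C)/τ with τ = V/Q = 1070/21.2 = 50.472 s.
This is linear first-order; C(t) = C_in + (C₀ − C_in) e^(−t/τ).
C(143) = 0 + (0.981 − 0)·e^(−143/50.472) = 0 + (0.98100)·0.058820 = 0.057703 g/L.

0.0577 g/L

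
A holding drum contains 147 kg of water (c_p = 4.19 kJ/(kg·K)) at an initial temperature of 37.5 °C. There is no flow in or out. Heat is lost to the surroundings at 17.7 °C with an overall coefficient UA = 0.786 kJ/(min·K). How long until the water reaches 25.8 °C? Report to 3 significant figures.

Unsteady energy balance on the tank contents: M c_p dT/dt = −UA(T − T_amb).
τ = M c_p/UA = 783.63 min; T_ss = T_amb = 17.700 °C.
T(t) = T_ss + (T₀ − T_ss)e^(−t/τ); set T = 25.8:
t = −τ ln[(T − T_ss)/(T₀ − T_ss)] = −783.63 · ln(0.40909) = 700.42 min.

700 min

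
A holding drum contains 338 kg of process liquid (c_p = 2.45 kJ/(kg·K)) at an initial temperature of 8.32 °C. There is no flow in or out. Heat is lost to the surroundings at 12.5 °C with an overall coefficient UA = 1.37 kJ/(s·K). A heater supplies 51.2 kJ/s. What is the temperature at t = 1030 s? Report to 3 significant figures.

Lumped-capacitance energy balance: M c_p dT/dt = UA(T_amb − T) + Q̇.
dT/dt = (T_ss − T)/τ with T_ss = T_amb + Q̇/UA = 12.5 + 51.2/1.37 = 49.872 °C, τ = M c_p/UA = 338·2.45/1.37 = 604.45 s.
Solution: T(t) = T_ss + (T₀ − T_ss) e^(−t/τ).
T(1030) = 49.872 + (-41.552)·0.18195 = 42.312 °C.

42.3 °C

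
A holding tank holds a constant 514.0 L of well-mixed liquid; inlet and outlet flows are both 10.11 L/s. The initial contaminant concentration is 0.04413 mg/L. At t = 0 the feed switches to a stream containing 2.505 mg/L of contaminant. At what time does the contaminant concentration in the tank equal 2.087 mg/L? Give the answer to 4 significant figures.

Species balance: V dC/dt = Q(C_in − C) ⇒ τ = V/Q = 50.8408 s.
C(t) = C_in + (C₀ − C_in) e^(−t/τ). Set C = 2.087 and solve for t:
e^(−t/τ) = (C − C_in)/(C₀ − C_in) = (2.087 − 2.505)/(0.04413 − 2.505) = 0.169859
t = −τ ln(…) = 50.8408 × 1.77279 = 90.1299 s.

90.13 s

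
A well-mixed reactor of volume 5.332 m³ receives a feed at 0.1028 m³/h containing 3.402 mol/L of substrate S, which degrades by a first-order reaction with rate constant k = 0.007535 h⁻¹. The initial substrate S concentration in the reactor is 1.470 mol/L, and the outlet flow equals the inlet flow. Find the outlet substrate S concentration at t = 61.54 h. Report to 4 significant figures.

2.259 mol/L

V dC/dt = Q(C_in − C) − k V C.
dC/dt = (Q/V) C_in − (Q/V + k) C; effective rate a = Q/V + k = 0.0192798 + 0.007535 = 0.0268148 h⁻¹.
C_ss = Q C_in/(Q + kV) = 2.44603 mol/L; C(t) = C_ss + (C₀ − C_ss) e^(−a t).
C(61.54) = 2.44603 + (-0.976033)·e^(−0.0268148·61.54) = 2.44603 + (-0.976033)·0.192015 = 2.25862 mol/L.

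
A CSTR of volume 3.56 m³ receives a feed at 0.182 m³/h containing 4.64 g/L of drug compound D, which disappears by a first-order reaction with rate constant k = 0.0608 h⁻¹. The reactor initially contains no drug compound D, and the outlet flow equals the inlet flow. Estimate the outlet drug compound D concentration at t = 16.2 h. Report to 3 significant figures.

1.77 g/L

Species balance: V dC/dt = Q C_in − Q C − k V C.
This is linear with rate a = Q/V + k = 0.11192 h⁻¹.
C_ss = Q C_in/(Q + kV) = 2.1194 g/L; C(t) = C_ss + (C₀ − C_ss) e^(−a t).
C(16.2) = 2.1194 + (-2.1194)·e^(−0.11192·16.2) = 2.1194 + (-2.1194)·0.16314 = 1.7737 g/L.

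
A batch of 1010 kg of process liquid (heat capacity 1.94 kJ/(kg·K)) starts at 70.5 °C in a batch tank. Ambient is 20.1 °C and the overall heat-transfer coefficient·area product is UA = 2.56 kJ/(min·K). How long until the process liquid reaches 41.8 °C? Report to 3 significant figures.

645 min

Lumped-capacitance energy balance: M c_p dT/dt = UA(T_amb − T).
τ = M c_p/UA = 765.39 min; T_ss = T_amb = 20.100 °C.
T(t) = T_ss + (T₀ − T_ss)e^(−t/τ); set T = 41.8:
t = −τ ln[(T − T_ss)/(T₀ − T_ss)] = −765.39 · ln(0.43056) = 644.98 min.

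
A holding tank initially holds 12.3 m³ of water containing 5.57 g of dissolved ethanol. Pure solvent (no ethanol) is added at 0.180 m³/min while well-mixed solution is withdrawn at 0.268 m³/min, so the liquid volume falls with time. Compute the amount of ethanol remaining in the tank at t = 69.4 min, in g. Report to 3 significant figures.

Let m(t) be the amount of ethanol. Volume: V(t) = V₀ + (Q_in − Q_out) t = 12.3 − 0.088000 t; V(69.4) = 6.1928 m³.
Solute balance: dm/dt = 0 − Q_out C = −Q_out m/V(t).
dm/m = −Q_out dt/(V₀ − 0.088000 t); integrating gives ln(m/m₀) = −(Q_out/(Q_in−Q_out)) ln(V/V₀).
m = m₀ (V₀/V)^(Q_out/(Q_in−Q_out)) = 5.57 × (12.3/6.1928)^(-3.0455) = 0.68906 g.

0.689 g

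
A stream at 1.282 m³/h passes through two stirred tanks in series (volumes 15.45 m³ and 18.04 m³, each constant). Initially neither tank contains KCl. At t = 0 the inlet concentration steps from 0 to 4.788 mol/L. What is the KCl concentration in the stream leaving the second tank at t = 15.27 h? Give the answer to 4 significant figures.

Each tank obeys Vᵢ dCᵢ/dt = Q(Cᵢ₋₁ − Cᵢ), so τᵢ = Vᵢ/Q.
τ₁ = 15.45/1.282 = 12.0515 h; τ₂ = 18.04/1.282 = 14.0718 h.
Tank 1: C₁ = C_in(1 − e^(−t/τ₁)). Tank 2 (τ₁ ≠ τ₂): C₂ = C_in[1 − (τ₁ e^(−t/τ₁) − τ₂ e^(−t/τ₂))/(τ₁ − τ₂)].
At t = 15.27: e^(−t/τ₁) = 0.281657, e^(−t/τ₂) = 0.337850.
C₂ = 4.788·[1 − (12.0515·0.281657 − 14.0718·0.337850)/(-2.02028)] = 4.788·0.326943 = 1.56540 mol/L.

1.565 mol/L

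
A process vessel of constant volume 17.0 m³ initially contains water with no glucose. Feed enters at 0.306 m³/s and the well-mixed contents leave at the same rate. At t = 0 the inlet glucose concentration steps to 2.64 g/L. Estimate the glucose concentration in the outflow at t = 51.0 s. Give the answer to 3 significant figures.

1.59 g/L

Mass balance on the solute (V constant): V dC/dt = Q(C_in − C).
Time constant τ = V/Q = 17.0/0.306 = 55.556 s.
This is linear first-order; C(t) = C_in + (C₀ − C_in) e^(−t/τ).
C(51.0) = 2.64 + (0 − 2.64)·e^(−51.0/55.556) = 2.64 + (-2.6400)·0.39932 = 1.5858 g/L.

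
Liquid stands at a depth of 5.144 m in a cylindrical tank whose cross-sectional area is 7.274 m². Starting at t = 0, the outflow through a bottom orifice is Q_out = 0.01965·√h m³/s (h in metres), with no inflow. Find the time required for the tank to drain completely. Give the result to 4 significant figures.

1679 s

With no inflow, A dh/dt = −0.01965 √h.
Separate and integrate: 2(√h − √h₀) = −(0.01965/A) t.
Set h = 0: 2√h₀ = (0.01965/A) t_empty ⇒ t_empty = 2A√h₀/0.01965.
t_empty = 2·7.274·√5.144/0.01965 = 14.5480·2.26804/0.01965 = 1679.16 s.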